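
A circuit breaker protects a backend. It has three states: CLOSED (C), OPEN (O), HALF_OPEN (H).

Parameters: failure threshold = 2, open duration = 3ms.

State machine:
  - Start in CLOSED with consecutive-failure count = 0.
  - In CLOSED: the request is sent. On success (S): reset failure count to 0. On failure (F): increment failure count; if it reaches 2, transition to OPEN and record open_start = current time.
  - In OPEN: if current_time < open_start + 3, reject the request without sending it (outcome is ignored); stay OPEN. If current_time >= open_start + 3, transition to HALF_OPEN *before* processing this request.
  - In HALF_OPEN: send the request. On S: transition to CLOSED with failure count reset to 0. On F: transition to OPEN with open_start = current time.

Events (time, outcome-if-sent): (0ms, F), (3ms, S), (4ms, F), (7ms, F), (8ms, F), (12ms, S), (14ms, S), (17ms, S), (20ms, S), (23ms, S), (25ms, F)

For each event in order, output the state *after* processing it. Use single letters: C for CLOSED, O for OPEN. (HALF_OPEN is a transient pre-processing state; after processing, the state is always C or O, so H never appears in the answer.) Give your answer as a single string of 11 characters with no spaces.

State after each event:
  event#1 t=0ms outcome=F: state=CLOSED
  event#2 t=3ms outcome=S: state=CLOSED
  event#3 t=4ms outcome=F: state=CLOSED
  event#4 t=7ms outcome=F: state=OPEN
  event#5 t=8ms outcome=F: state=OPEN
  event#6 t=12ms outcome=S: state=CLOSED
  event#7 t=14ms outcome=S: state=CLOSED
  event#8 t=17ms outcome=S: state=CLOSED
  event#9 t=20ms outcome=S: state=CLOSED
  event#10 t=23ms outcome=S: state=CLOSED
  event#11 t=25ms outcome=F: state=CLOSED

Answer: CCCOOCCCCCC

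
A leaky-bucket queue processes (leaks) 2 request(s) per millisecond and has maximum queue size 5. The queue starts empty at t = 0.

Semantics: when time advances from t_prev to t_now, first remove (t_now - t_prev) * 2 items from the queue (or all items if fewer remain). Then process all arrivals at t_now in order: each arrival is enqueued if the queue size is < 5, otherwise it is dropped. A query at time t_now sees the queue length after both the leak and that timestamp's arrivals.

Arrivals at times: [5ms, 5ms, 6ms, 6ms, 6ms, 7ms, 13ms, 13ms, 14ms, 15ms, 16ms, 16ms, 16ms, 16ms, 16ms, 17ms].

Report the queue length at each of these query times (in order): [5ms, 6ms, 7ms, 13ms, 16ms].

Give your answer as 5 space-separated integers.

Queue lengths at query times:
  query t=5ms: backlog = 2
  query t=6ms: backlog = 3
  query t=7ms: backlog = 2
  query t=13ms: backlog = 2
  query t=16ms: backlog = 5

Answer: 2 3 2 2 5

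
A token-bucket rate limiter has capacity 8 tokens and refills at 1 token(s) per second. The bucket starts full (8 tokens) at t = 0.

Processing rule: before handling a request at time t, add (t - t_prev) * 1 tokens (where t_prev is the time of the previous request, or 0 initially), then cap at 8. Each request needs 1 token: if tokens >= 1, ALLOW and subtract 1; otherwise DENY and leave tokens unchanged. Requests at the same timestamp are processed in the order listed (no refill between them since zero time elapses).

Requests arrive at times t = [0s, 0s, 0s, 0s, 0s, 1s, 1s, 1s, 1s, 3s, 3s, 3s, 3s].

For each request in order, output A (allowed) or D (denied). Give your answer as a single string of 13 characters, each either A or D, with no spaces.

Simulating step by step:
  req#1 t=0s: ALLOW
  req#2 t=0s: ALLOW
  req#3 t=0s: ALLOW
  req#4 t=0s: ALLOW
  req#5 t=0s: ALLOW
  req#6 t=1s: ALLOW
  req#7 t=1s: ALLOW
  req#8 t=1s: ALLOW
  req#9 t=1s: ALLOW
  req#10 t=3s: ALLOW
  req#11 t=3s: ALLOW
  req#12 t=3s: DENY
  req#13 t=3s: DENY

Answer: AAAAAAAAAAADD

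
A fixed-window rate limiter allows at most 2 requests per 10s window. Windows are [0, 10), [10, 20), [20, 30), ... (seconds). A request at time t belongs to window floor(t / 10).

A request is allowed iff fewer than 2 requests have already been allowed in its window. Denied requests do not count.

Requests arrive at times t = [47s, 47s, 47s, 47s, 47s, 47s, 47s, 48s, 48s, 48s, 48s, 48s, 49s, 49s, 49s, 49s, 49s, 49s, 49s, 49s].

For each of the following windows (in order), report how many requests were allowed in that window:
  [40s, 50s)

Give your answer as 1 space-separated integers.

Processing requests:
  req#1 t=47s (window 4): ALLOW
  req#2 t=47s (window 4): ALLOW
  req#3 t=47s (window 4): DENY
  req#4 t=47s (window 4): DENY
  req#5 t=47s (window 4): DENY
  req#6 t=47s (window 4): DENY
  req#7 t=47s (window 4): DENY
  req#8 t=48s (window 4): DENY
  req#9 t=48s (window 4): DENY
  req#10 t=48s (window 4): DENY
  req#11 t=48s (window 4): DENY
  req#12 t=48s (window 4): DENY
  req#13 t=49s (window 4): DENY
  req#14 t=49s (window 4): DENY
  req#15 t=49s (window 4): DENY
  req#16 t=49s (window 4): DENY
  req#17 t=49s (window 4): DENY
  req#18 t=49s (window 4): DENY
  req#19 t=49s (window 4): DENY
  req#20 t=49s (window 4): DENY

Allowed counts by window: 2

Answer: 2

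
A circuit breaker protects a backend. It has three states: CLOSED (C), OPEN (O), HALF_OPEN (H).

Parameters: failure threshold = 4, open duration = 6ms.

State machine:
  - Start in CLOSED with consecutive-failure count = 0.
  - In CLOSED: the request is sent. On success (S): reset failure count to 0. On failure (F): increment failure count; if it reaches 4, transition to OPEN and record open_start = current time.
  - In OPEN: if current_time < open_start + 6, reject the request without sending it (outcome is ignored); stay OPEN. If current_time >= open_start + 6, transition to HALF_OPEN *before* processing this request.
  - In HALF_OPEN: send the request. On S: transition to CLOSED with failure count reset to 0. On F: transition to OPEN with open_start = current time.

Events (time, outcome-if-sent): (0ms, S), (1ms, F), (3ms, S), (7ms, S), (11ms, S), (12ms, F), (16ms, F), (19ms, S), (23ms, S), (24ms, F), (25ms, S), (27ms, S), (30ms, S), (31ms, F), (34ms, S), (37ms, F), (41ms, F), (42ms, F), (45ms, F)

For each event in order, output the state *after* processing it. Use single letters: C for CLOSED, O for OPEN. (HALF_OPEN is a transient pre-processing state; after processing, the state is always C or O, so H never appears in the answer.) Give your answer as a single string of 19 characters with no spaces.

Answer: CCCCCCCCCCCCCCCCCCO

Derivation:
State after each event:
  event#1 t=0ms outcome=S: state=CLOSED
  event#2 t=1ms outcome=F: state=CLOSED
  event#3 t=3ms outcome=S: state=CLOSED
  event#4 t=7ms outcome=S: state=CLOSED
  event#5 t=11ms outcome=S: state=CLOSED
  event#6 t=12ms outcome=F: state=CLOSED
  event#7 t=16ms outcome=F: state=CLOSED
  event#8 t=19ms outcome=S: state=CLOSED
  event#9 t=23ms outcome=S: state=CLOSED
  event#10 t=24ms outcome=F: state=CLOSED
  event#11 t=25ms outcome=S: state=CLOSED
  event#12 t=27ms outcome=S: state=CLOSED
  event#13 t=30ms outcome=S: state=CLOSED
  event#14 t=31ms outcome=F: state=CLOSED
  event#15 t=34ms outcome=S: state=CLOSED
  event#16 t=37ms outcome=F: state=CLOSED
  event#17 t=41ms outcome=F: state=CLOSED
  event#18 t=42ms outcome=F: state=CLOSED
  event#19 t=45ms outcome=F: state=OPEN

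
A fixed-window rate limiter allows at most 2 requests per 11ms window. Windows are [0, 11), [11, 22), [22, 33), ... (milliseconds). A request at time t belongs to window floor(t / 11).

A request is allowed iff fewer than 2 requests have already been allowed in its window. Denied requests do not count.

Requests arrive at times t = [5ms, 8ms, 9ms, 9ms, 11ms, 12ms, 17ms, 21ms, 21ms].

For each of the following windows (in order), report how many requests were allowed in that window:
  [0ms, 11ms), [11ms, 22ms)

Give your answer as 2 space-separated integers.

Processing requests:
  req#1 t=5ms (window 0): ALLOW
  req#2 t=8ms (window 0): ALLOW
  req#3 t=9ms (window 0): DENY
  req#4 t=9ms (window 0): DENY
  req#5 t=11ms (window 1): ALLOW
  req#6 t=12ms (window 1): ALLOW
  req#7 t=17ms (window 1): DENY
  req#8 t=21ms (window 1): DENY
  req#9 t=21ms (window 1): DENY

Allowed counts by window: 2 2

Answer: 2 2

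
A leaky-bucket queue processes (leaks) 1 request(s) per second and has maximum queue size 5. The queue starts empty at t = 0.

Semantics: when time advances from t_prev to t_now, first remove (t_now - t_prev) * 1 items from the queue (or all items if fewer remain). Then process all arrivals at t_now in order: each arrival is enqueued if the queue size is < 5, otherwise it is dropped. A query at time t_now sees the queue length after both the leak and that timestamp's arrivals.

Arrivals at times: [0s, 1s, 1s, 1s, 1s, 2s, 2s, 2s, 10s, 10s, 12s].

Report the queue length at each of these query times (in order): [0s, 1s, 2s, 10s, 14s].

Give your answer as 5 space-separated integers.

Queue lengths at query times:
  query t=0s: backlog = 1
  query t=1s: backlog = 4
  query t=2s: backlog = 5
  query t=10s: backlog = 2
  query t=14s: backlog = 0

Answer: 1 4 5 2 0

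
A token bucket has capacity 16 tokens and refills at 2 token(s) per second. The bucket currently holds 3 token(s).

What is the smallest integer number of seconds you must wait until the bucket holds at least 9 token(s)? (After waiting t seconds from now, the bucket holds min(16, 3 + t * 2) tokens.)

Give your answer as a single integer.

Need 3 + t * 2 >= 9, so t >= 6/2.
Smallest integer t = ceil(6/2) = 3.

Answer: 3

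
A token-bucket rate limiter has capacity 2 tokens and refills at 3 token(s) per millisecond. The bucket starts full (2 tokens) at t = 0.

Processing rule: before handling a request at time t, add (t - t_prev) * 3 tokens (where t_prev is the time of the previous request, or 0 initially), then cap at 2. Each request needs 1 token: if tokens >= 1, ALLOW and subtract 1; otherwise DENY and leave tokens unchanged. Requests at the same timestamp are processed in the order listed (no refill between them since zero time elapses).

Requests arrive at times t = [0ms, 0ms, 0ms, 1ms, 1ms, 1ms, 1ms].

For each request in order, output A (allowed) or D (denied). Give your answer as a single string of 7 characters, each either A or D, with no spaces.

Answer: AADAADD

Derivation:
Simulating step by step:
  req#1 t=0ms: ALLOW
  req#2 t=0ms: ALLOW
  req#3 t=0ms: DENY
  req#4 t=1ms: ALLOW
  req#5 t=1ms: ALLOW
  req#6 t=1ms: DENY
  req#7 t=1ms: DENY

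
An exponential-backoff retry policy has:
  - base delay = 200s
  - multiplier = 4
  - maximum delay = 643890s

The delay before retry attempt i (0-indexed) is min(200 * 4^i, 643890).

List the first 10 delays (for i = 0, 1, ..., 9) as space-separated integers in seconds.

Computing each delay:
  i=0: min(200*4^0, 643890) = 200
  i=1: min(200*4^1, 643890) = 800
  i=2: min(200*4^2, 643890) = 3200
  i=3: min(200*4^3, 643890) = 12800
  i=4: min(200*4^4, 643890) = 51200
  i=5: min(200*4^5, 643890) = 204800
  i=6: min(200*4^6, 643890) = 643890
  i=7: min(200*4^7, 643890) = 643890
  i=8: min(200*4^8, 643890) = 643890
  i=9: min(200*4^9, 643890) = 643890

Answer: 200 800 3200 12800 51200 204800 643890 643890 643890 643890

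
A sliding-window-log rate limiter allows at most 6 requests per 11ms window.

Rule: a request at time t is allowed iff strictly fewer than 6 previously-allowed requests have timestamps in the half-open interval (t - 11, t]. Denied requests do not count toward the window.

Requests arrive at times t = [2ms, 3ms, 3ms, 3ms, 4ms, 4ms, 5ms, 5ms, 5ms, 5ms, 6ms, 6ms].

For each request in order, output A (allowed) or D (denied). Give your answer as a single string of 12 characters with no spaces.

Answer: AAAAAADDDDDD

Derivation:
Tracking allowed requests in the window:
  req#1 t=2ms: ALLOW
  req#2 t=3ms: ALLOW
  req#3 t=3ms: ALLOW
  req#4 t=3ms: ALLOW
  req#5 t=4ms: ALLOW
  req#6 t=4ms: ALLOW
  req#7 t=5ms: DENY
  req#8 t=5ms: DENY
  req#9 t=5ms: DENY
  req#10 t=5ms: DENY
  req#11 t=6ms: DENY
  req#12 t=6ms: DENY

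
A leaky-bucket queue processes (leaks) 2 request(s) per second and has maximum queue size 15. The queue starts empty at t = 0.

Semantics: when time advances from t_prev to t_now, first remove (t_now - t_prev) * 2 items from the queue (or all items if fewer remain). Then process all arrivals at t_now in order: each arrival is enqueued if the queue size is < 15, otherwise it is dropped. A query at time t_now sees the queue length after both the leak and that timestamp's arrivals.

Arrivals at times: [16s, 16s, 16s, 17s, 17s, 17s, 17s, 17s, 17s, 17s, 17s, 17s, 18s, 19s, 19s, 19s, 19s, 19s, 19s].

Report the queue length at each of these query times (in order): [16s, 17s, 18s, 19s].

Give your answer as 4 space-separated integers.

Answer: 3 10 9 13

Derivation:
Queue lengths at query times:
  query t=16s: backlog = 3
  query t=17s: backlog = 10
  query t=18s: backlog = 9
  query t=19s: backlog = 13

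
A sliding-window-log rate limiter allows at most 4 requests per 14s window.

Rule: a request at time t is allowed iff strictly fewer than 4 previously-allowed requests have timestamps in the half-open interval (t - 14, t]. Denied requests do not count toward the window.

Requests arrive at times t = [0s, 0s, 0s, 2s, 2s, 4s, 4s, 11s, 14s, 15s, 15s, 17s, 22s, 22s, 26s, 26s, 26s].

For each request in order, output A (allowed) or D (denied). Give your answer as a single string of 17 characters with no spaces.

Tracking allowed requests in the window:
  req#1 t=0s: ALLOW
  req#2 t=0s: ALLOW
  req#3 t=0s: ALLOW
  req#4 t=2s: ALLOW
  req#5 t=2s: DENY
  req#6 t=4s: DENY
  req#7 t=4s: DENY
  req#8 t=11s: DENY
  req#9 t=14s: ALLOW
  req#10 t=15s: ALLOW
  req#11 t=15s: ALLOW
  req#12 t=17s: ALLOW
  req#13 t=22s: DENY
  req#14 t=22s: DENY
  req#15 t=26s: DENY
  req#16 t=26s: DENY
  req#17 t=26s: DENY

Answer: AAAADDDDAAAADDDDD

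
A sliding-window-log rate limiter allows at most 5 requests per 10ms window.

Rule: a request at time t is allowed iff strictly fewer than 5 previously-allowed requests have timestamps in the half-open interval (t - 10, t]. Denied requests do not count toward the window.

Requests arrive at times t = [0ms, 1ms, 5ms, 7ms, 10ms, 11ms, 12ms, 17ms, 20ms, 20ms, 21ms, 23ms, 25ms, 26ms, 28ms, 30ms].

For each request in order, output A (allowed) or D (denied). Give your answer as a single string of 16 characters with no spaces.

Answer: AAAAAAAAAAAADDAA

Derivation:
Tracking allowed requests in the window:
  req#1 t=0ms: ALLOW
  req#2 t=1ms: ALLOW
  req#3 t=5ms: ALLOW
  req#4 t=7ms: ALLOW
  req#5 t=10ms: ALLOW
  req#6 t=11ms: ALLOW
  req#7 t=12ms: ALLOW
  req#8 t=17ms: ALLOW
  req#9 t=20ms: ALLOW
  req#10 t=20ms: ALLOW
  req#11 t=21ms: ALLOW
  req#12 t=23ms: ALLOW
  req#13 t=25ms: DENY
  req#14 t=26ms: DENY
  req#15 t=28ms: ALLOW
  req#16 t=30ms: ALLOW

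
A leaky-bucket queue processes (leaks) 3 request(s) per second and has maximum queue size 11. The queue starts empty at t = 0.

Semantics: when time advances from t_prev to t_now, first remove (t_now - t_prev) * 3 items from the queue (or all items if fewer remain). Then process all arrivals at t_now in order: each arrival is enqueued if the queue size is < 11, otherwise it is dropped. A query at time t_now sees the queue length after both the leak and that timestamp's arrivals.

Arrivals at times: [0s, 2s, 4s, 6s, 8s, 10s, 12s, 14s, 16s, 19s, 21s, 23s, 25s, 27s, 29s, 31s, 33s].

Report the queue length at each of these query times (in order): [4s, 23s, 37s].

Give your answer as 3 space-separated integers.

Answer: 1 1 0

Derivation:
Queue lengths at query times:
  query t=4s: backlog = 1
  query t=23s: backlog = 1
  query t=37s: backlog = 0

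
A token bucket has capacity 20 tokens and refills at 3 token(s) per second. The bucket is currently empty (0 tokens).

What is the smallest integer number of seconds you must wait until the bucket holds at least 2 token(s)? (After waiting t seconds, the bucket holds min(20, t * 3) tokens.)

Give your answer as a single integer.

Answer: 1

Derivation:
Need t * 3 >= 2, so t >= 2/3.
Smallest integer t = ceil(2/3) = 1.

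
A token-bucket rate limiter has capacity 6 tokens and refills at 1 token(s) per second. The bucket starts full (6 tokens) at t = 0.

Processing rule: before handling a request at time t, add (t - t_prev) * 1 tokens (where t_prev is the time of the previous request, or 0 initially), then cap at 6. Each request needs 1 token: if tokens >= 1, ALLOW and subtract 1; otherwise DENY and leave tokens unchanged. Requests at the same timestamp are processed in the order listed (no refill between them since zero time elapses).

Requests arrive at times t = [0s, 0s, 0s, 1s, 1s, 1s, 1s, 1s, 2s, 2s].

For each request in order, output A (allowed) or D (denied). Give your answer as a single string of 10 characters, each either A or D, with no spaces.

Answer: AAAAAAADAD

Derivation:
Simulating step by step:
  req#1 t=0s: ALLOW
  req#2 t=0s: ALLOW
  req#3 t=0s: ALLOW
  req#4 t=1s: ALLOW
  req#5 t=1s: ALLOW
  req#6 t=1s: ALLOW
  req#7 t=1s: ALLOW
  req#8 t=1s: DENY
  req#9 t=2s: ALLOW
  req#10 t=2s: DENY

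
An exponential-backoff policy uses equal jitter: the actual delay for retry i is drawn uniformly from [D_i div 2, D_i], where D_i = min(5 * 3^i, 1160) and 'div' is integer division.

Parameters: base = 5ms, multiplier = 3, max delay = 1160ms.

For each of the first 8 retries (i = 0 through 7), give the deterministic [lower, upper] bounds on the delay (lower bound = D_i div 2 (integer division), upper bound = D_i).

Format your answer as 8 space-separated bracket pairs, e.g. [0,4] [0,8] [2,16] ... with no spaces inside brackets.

Answer: [2,5] [7,15] [22,45] [67,135] [202,405] [580,1160] [580,1160] [580,1160]

Derivation:
Computing bounds per retry:
  i=0: D_i=min(5*3^0,1160)=5, bounds=[2,5]
  i=1: D_i=min(5*3^1,1160)=15, bounds=[7,15]
  i=2: D_i=min(5*3^2,1160)=45, bounds=[22,45]
  i=3: D_i=min(5*3^3,1160)=135, bounds=[67,135]
  i=4: D_i=min(5*3^4,1160)=405, bounds=[202,405]
  i=5: D_i=min(5*3^5,1160)=1160, bounds=[580,1160]
  i=6: D_i=min(5*3^6,1160)=1160, bounds=[580,1160]
  i=7: D_i=min(5*3^7,1160)=1160, bounds=[580,1160]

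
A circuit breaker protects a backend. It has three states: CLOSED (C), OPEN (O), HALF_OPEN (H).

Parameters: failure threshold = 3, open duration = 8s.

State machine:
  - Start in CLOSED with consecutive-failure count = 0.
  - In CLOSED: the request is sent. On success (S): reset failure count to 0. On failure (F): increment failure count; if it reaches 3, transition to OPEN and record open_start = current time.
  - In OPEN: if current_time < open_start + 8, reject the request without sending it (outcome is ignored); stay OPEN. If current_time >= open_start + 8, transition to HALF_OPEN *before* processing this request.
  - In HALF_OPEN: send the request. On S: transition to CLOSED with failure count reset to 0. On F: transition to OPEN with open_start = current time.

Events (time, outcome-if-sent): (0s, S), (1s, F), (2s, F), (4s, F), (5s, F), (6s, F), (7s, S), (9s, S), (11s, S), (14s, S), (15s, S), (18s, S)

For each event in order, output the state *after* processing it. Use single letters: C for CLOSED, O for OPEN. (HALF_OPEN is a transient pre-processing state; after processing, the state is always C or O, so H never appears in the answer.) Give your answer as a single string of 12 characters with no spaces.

Answer: CCCOOOOOOCCC

Derivation:
State after each event:
  event#1 t=0s outcome=S: state=CLOSED
  event#2 t=1s outcome=F: state=CLOSED
  event#3 t=2s outcome=F: state=CLOSED
  event#4 t=4s outcome=F: state=OPEN
  event#5 t=5s outcome=F: state=OPEN
  event#6 t=6s outcome=F: state=OPEN
  event#7 t=7s outcome=S: state=OPEN
  event#8 t=9s outcome=S: state=OPEN
  event#9 t=11s outcome=S: state=OPEN
  event#10 t=14s outcome=S: state=CLOSED
  event#11 t=15s outcome=S: state=CLOSED
  event#12 t=18s outcome=S: state=CLOSED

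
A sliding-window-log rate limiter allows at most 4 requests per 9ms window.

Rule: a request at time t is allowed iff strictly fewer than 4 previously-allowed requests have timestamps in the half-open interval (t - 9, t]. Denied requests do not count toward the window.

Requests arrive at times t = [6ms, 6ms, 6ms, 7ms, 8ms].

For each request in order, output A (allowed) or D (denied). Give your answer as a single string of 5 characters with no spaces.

Tracking allowed requests in the window:
  req#1 t=6ms: ALLOW
  req#2 t=6ms: ALLOW
  req#3 t=6ms: ALLOW
  req#4 t=7ms: ALLOW
  req#5 t=8ms: DENY

Answer: AAAAD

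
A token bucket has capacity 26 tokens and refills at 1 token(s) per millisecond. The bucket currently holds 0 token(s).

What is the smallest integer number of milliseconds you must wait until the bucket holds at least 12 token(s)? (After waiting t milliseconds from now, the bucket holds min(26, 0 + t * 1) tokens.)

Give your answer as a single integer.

Answer: 12

Derivation:
Need 0 + t * 1 >= 12, so t >= 12/1.
Smallest integer t = ceil(12/1) = 12.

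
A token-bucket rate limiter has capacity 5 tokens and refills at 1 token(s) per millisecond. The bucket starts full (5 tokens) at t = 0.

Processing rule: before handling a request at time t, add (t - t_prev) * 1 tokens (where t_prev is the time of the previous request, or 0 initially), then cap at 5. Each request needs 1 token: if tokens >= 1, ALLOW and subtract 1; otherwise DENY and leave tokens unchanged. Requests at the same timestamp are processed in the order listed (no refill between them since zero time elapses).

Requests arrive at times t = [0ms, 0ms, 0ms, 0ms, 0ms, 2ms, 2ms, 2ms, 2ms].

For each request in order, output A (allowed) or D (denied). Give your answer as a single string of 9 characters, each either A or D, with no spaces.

Simulating step by step:
  req#1 t=0ms: ALLOW
  req#2 t=0ms: ALLOW
  req#3 t=0ms: ALLOW
  req#4 t=0ms: ALLOW
  req#5 t=0ms: ALLOW
  req#6 t=2ms: ALLOW
  req#7 t=2ms: ALLOW
  req#8 t=2ms: DENY
  req#9 t=2ms: DENY

Answer: AAAAAAADD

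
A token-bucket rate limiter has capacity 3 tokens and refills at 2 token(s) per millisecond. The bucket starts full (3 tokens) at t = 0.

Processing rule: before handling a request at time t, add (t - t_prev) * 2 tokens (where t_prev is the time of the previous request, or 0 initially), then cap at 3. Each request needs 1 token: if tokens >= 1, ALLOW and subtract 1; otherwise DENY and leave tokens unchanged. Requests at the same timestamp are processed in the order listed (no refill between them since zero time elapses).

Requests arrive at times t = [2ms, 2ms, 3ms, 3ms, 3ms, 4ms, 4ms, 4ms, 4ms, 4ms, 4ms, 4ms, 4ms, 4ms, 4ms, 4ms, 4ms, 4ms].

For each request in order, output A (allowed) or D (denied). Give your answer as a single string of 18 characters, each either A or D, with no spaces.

Simulating step by step:
  req#1 t=2ms: ALLOW
  req#2 t=2ms: ALLOW
  req#3 t=3ms: ALLOW
  req#4 t=3ms: ALLOW
  req#5 t=3ms: ALLOW
  req#6 t=4ms: ALLOW
  req#7 t=4ms: ALLOW
  req#8 t=4ms: DENY
  req#9 t=4ms: DENY
  req#10 t=4ms: DENY
  req#11 t=4ms: DENY
  req#12 t=4ms: DENY
  req#13 t=4ms: DENY
  req#14 t=4ms: DENY
  req#15 t=4ms: DENY
  req#16 t=4ms: DENY
  req#17 t=4ms: DENY
  req#18 t=4ms: DENY

Answer: AAAAAAADDDDDDDDDDD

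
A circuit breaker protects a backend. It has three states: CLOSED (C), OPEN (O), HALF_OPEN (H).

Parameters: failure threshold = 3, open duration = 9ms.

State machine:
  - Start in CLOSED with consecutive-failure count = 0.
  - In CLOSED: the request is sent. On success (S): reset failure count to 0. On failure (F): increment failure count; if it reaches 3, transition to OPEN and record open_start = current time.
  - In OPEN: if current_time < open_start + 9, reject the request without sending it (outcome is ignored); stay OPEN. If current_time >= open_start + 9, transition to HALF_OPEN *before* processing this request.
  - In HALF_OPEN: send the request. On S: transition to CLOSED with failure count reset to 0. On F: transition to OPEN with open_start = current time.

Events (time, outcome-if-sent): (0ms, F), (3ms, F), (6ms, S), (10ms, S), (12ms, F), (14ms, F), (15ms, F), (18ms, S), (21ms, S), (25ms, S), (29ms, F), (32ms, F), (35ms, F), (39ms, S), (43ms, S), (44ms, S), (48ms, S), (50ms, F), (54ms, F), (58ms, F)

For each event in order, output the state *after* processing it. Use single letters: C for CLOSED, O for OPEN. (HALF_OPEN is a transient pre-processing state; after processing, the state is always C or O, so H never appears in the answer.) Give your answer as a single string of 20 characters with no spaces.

Answer: CCCCCCOOOCCCOOOCCCCO

Derivation:
State after each event:
  event#1 t=0ms outcome=F: state=CLOSED
  event#2 t=3ms outcome=F: state=CLOSED
  event#3 t=6ms outcome=S: state=CLOSED
  event#4 t=10ms outcome=S: state=CLOSED
  event#5 t=12ms outcome=F: state=CLOSED
  event#6 t=14ms outcome=F: state=CLOSED
  event#7 t=15ms outcome=F: state=OPEN
  event#8 t=18ms outcome=S: state=OPEN
  event#9 t=21ms outcome=S: state=OPEN
  event#10 t=25ms outcome=S: state=CLOSED
  event#11 t=29ms outcome=F: state=CLOSED
  event#12 t=32ms outcome=F: state=CLOSED
  event#13 t=35ms outcome=F: state=OPEN
  event#14 t=39ms outcome=S: state=OPEN
  event#15 t=43ms outcome=S: state=OPEN
  event#16 t=44ms outcome=S: state=CLOSED
  event#17 t=48ms outcome=S: state=CLOSED
  event#18 t=50ms outcome=F: state=CLOSED
  event#19 t=54ms outcome=F: state=CLOSED
  event#20 t=58ms outcome=F: state=OPEN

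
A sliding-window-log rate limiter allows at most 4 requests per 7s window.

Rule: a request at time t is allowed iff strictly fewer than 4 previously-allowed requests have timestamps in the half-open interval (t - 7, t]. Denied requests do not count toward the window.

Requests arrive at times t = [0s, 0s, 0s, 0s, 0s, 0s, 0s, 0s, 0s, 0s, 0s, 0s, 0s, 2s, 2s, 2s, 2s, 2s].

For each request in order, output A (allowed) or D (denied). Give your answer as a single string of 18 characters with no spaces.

Tracking allowed requests in the window:
  req#1 t=0s: ALLOW
  req#2 t=0s: ALLOW
  req#3 t=0s: ALLOW
  req#4 t=0s: ALLOW
  req#5 t=0s: DENY
  req#6 t=0s: DENY
  req#7 t=0s: DENY
  req#8 t=0s: DENY
  req#9 t=0s: DENY
  req#10 t=0s: DENY
  req#11 t=0s: DENY
  req#12 t=0s: DENY
  req#13 t=0s: DENY
  req#14 t=2s: DENY
  req#15 t=2s: DENY
  req#16 t=2s: DENY
  req#17 t=2s: DENY
  req#18 t=2s: DENY

Answer: AAAADDDDDDDDDDDDDD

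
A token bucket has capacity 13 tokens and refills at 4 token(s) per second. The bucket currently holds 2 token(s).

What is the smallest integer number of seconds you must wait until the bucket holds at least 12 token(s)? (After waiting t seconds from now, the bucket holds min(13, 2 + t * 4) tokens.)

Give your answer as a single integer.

Need 2 + t * 4 >= 12, so t >= 10/4.
Smallest integer t = ceil(10/4) = 3.

Answer: 3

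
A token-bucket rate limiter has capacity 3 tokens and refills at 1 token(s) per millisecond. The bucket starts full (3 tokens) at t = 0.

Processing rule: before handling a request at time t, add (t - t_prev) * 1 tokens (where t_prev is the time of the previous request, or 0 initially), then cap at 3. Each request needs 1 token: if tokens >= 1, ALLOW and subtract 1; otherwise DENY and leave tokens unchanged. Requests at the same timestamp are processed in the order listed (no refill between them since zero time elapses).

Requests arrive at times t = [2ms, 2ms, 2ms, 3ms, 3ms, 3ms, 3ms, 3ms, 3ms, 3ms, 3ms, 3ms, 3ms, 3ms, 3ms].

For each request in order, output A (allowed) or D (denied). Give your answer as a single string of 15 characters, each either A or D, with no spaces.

Answer: AAAADDDDDDDDDDD

Derivation:
Simulating step by step:
  req#1 t=2ms: ALLOW
  req#2 t=2ms: ALLOW
  req#3 t=2ms: ALLOW
  req#4 t=3ms: ALLOW
  req#5 t=3ms: DENY
  req#6 t=3ms: DENY
  req#7 t=3ms: DENY
  req#8 t=3ms: DENY
  req#9 t=3ms: DENY
  req#10 t=3ms: DENY
  req#11 t=3ms: DENY
  req#12 t=3ms: DENY
  req#13 t=3ms: DENY
  req#14 t=3ms: DENY
  req#15 t=3ms: DENY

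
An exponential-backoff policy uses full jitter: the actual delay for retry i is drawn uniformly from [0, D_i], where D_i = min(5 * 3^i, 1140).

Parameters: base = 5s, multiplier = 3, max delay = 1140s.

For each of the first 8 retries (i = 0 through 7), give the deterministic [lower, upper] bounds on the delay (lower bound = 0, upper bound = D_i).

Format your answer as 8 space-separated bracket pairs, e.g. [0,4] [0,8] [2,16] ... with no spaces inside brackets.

Computing bounds per retry:
  i=0: D_i=min(5*3^0,1140)=5, bounds=[0,5]
  i=1: D_i=min(5*3^1,1140)=15, bounds=[0,15]
  i=2: D_i=min(5*3^2,1140)=45, bounds=[0,45]
  i=3: D_i=min(5*3^3,1140)=135, bounds=[0,135]
  i=4: D_i=min(5*3^4,1140)=405, bounds=[0,405]
  i=5: D_i=min(5*3^5,1140)=1140, bounds=[0,1140]
  i=6: D_i=min(5*3^6,1140)=1140, bounds=[0,1140]
  i=7: D_i=min(5*3^7,1140)=1140, bounds=[0,1140]

Answer: [0,5] [0,15] [0,45] [0,135] [0,405] [0,1140] [0,1140] [0,1140]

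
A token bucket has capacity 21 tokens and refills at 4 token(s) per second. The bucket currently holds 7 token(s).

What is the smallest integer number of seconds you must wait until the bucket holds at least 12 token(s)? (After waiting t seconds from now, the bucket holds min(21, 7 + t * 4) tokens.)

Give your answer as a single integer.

Answer: 2

Derivation:
Need 7 + t * 4 >= 12, so t >= 5/4.
Smallest integer t = ceil(5/4) = 2.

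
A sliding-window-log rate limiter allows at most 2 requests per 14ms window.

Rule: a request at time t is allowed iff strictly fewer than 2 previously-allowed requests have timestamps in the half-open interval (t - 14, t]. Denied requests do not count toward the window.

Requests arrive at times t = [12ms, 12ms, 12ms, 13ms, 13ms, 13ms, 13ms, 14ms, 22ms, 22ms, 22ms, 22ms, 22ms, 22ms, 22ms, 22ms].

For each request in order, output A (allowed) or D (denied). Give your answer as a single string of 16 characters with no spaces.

Tracking allowed requests in the window:
  req#1 t=12ms: ALLOW
  req#2 t=12ms: ALLOW
  req#3 t=12ms: DENY
  req#4 t=13ms: DENY
  req#5 t=13ms: DENY
  req#6 t=13ms: DENY
  req#7 t=13ms: DENY
  req#8 t=14ms: DENY
  req#9 t=22ms: DENY
  req#10 t=22ms: DENY
  req#11 t=22ms: DENY
  req#12 t=22ms: DENY
  req#13 t=22ms: DENY
  req#14 t=22ms: DENY
  req#15 t=22ms: DENY
  req#16 t=22ms: DENY

Answer: AADDDDDDDDDDDDDD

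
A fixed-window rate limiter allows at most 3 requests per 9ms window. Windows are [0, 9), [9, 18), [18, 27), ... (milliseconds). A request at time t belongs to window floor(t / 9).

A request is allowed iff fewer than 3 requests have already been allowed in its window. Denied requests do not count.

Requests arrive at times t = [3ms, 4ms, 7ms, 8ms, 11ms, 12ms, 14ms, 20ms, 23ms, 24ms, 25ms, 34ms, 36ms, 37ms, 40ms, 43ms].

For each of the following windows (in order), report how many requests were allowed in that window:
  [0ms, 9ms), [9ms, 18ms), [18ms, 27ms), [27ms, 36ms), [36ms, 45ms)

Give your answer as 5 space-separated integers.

Processing requests:
  req#1 t=3ms (window 0): ALLOW
  req#2 t=4ms (window 0): ALLOW
  req#3 t=7ms (window 0): ALLOW
  req#4 t=8ms (window 0): DENY
  req#5 t=11ms (window 1): ALLOW
  req#6 t=12ms (window 1): ALLOW
  req#7 t=14ms (window 1): ALLOW
  req#8 t=20ms (window 2): ALLOW
  req#9 t=23ms (window 2): ALLOW
  req#10 t=24ms (window 2): ALLOW
  req#11 t=25ms (window 2): DENY
  req#12 t=34ms (window 3): ALLOW
  req#13 t=36ms (window 4): ALLOW
  req#14 t=37ms (window 4): ALLOW
  req#15 t=40ms (window 4): ALLOW
  req#16 t=43ms (window 4): DENY

Allowed counts by window: 3 3 3 1 3

Answer: 3 3 3 1 3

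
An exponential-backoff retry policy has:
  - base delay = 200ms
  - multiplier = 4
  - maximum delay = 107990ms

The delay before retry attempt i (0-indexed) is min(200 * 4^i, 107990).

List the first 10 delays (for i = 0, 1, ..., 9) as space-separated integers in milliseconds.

Computing each delay:
  i=0: min(200*4^0, 107990) = 200
  i=1: min(200*4^1, 107990) = 800
  i=2: min(200*4^2, 107990) = 3200
  i=3: min(200*4^3, 107990) = 12800
  i=4: min(200*4^4, 107990) = 51200
  i=5: min(200*4^5, 107990) = 107990
  i=6: min(200*4^6, 107990) = 107990
  i=7: min(200*4^7, 107990) = 107990
  i=8: min(200*4^8, 107990) = 107990
  i=9: min(200*4^9, 107990) = 107990

Answer: 200 800 3200 12800 51200 107990 107990 107990 107990 107990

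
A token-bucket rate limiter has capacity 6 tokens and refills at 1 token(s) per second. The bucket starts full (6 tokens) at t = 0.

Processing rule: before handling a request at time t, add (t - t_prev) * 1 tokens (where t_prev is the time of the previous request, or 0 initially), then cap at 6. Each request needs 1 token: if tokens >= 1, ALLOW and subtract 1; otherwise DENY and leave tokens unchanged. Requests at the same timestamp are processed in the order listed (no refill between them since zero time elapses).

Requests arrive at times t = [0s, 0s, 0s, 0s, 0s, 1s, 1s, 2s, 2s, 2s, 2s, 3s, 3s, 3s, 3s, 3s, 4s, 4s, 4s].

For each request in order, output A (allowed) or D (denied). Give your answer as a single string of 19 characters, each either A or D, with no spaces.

Simulating step by step:
  req#1 t=0s: ALLOW
  req#2 t=0s: ALLOW
  req#3 t=0s: ALLOW
  req#4 t=0s: ALLOW
  req#5 t=0s: ALLOW
  req#6 t=1s: ALLOW
  req#7 t=1s: ALLOW
  req#8 t=2s: ALLOW
  req#9 t=2s: DENY
  req#10 t=2s: DENY
  req#11 t=2s: DENY
  req#12 t=3s: ALLOW
  req#13 t=3s: DENY
  req#14 t=3s: DENY
  req#15 t=3s: DENY
  req#16 t=3s: DENY
  req#17 t=4s: ALLOW
  req#18 t=4s: DENY
  req#19 t=4s: DENY

Answer: AAAAAAAADDDADDDDADD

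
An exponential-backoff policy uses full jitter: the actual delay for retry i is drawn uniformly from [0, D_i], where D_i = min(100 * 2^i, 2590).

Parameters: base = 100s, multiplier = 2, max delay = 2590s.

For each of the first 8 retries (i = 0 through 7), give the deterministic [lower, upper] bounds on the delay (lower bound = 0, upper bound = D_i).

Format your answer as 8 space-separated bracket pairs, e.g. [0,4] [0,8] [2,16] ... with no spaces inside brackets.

Answer: [0,100] [0,200] [0,400] [0,800] [0,1600] [0,2590] [0,2590] [0,2590]

Derivation:
Computing bounds per retry:
  i=0: D_i=min(100*2^0,2590)=100, bounds=[0,100]
  i=1: D_i=min(100*2^1,2590)=200, bounds=[0,200]
  i=2: D_i=min(100*2^2,2590)=400, bounds=[0,400]
  i=3: D_i=min(100*2^3,2590)=800, bounds=[0,800]
  i=4: D_i=min(100*2^4,2590)=1600, bounds=[0,1600]
  i=5: D_i=min(100*2^5,2590)=2590, bounds=[0,2590]
  i=6: D_i=min(100*2^6,2590)=2590, bounds=[0,2590]
  i=7: D_i=min(100*2^7,2590)=2590, bounds=[0,2590]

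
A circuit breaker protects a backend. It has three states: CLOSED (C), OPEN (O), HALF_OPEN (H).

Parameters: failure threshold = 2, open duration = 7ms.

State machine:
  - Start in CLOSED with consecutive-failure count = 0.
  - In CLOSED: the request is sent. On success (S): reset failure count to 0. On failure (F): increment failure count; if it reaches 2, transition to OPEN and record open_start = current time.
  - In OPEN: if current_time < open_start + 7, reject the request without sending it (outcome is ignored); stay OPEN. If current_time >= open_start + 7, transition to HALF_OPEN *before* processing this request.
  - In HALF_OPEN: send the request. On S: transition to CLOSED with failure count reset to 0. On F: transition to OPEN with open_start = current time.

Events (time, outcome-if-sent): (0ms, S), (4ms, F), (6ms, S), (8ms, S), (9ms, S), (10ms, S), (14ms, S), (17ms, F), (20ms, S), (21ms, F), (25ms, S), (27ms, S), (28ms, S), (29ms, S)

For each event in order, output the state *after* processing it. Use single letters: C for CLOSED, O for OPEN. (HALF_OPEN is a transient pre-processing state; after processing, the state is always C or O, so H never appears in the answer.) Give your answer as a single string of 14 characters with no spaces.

Answer: CCCCCCCCCCCCCC

Derivation:
State after each event:
  event#1 t=0ms outcome=S: state=CLOSED
  event#2 t=4ms outcome=F: state=CLOSED
  event#3 t=6ms outcome=S: state=CLOSED
  event#4 t=8ms outcome=S: state=CLOSED
  event#5 t=9ms outcome=S: state=CLOSED
  event#6 t=10ms outcome=S: state=CLOSED
  event#7 t=14ms outcome=S: state=CLOSED
  event#8 t=17ms outcome=F: state=CLOSED
  event#9 t=20ms outcome=S: state=CLOSED
  event#10 t=21ms outcome=F: state=CLOSED
  event#11 t=25ms outcome=S: state=CLOSED
  event#12 t=27ms outcome=S: state=CLOSED
  event#13 t=28ms outcome=S: state=CLOSED
  event#14 t=29ms outcome=S: state=CLOSED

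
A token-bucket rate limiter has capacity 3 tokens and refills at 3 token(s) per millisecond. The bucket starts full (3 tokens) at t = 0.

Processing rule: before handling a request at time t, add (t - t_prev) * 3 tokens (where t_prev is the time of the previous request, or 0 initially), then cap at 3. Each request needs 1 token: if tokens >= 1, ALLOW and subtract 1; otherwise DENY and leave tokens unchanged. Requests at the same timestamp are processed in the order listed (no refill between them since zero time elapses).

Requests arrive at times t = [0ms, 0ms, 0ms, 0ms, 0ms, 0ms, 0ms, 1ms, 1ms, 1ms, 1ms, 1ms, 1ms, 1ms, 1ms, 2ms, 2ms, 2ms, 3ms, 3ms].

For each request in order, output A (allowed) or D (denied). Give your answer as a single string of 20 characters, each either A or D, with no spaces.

Answer: AAADDDDAAADDDDDAAAAA

Derivation:
Simulating step by step:
  req#1 t=0ms: ALLOW
  req#2 t=0ms: ALLOW
  req#3 t=0ms: ALLOW
  req#4 t=0ms: DENY
  req#5 t=0ms: DENY
  req#6 t=0ms: DENY
  req#7 t=0ms: DENY
  req#8 t=1ms: ALLOW
  req#9 t=1ms: ALLOW
  req#10 t=1ms: ALLOW
  req#11 t=1ms: DENY
  req#12 t=1ms: DENY
  req#13 t=1ms: DENY
  req#14 t=1ms: DENY
  req#15 t=1ms: DENY
  req#16 t=2ms: ALLOW
  req#17 t=2ms: ALLOW
  req#18 t=2ms: ALLOW
  req#19 t=3ms: ALLOW
  req#20 t=3ms: ALLOW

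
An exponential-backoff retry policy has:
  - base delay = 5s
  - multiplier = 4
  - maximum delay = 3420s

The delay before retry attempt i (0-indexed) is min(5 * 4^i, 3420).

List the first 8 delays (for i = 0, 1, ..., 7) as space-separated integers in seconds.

Computing each delay:
  i=0: min(5*4^0, 3420) = 5
  i=1: min(5*4^1, 3420) = 20
  i=2: min(5*4^2, 3420) = 80
  i=3: min(5*4^3, 3420) = 320
  i=4: min(5*4^4, 3420) = 1280
  i=5: min(5*4^5, 3420) = 3420
  i=6: min(5*4^6, 3420) = 3420
  i=7: min(5*4^7, 3420) = 3420

Answer: 5 20 80 320 1280 3420 3420 3420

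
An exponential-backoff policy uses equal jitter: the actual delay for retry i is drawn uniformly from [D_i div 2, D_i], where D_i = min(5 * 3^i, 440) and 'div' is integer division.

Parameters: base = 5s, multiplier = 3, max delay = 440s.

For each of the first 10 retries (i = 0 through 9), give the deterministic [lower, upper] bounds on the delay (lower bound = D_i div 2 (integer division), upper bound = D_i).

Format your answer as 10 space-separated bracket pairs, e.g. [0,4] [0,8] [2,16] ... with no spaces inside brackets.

Answer: [2,5] [7,15] [22,45] [67,135] [202,405] [220,440] [220,440] [220,440] [220,440] [220,440]

Derivation:
Computing bounds per retry:
  i=0: D_i=min(5*3^0,440)=5, bounds=[2,5]
  i=1: D_i=min(5*3^1,440)=15, bounds=[7,15]
  i=2: D_i=min(5*3^2,440)=45, bounds=[22,45]
  i=3: D_i=min(5*3^3,440)=135, bounds=[67,135]
  i=4: D_i=min(5*3^4,440)=405, bounds=[202,405]
  i=5: D_i=min(5*3^5,440)=440, bounds=[220,440]
  i=6: D_i=min(5*3^6,440)=440, bounds=[220,440]
  i=7: D_i=min(5*3^7,440)=440, bounds=[220,440]
  i=8: D_i=min(5*3^8,440)=440, bounds=[220,440]
  i=9: D_i=min(5*3^9,440)=440, bounds=[220,440]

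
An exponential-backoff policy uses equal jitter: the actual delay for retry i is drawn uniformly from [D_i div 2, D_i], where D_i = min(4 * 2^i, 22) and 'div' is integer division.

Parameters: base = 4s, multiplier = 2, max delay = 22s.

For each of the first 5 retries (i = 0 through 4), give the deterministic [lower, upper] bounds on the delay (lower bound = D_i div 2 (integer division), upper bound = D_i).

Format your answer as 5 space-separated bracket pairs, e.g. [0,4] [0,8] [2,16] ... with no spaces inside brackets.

Answer: [2,4] [4,8] [8,16] [11,22] [11,22]

Derivation:
Computing bounds per retry:
  i=0: D_i=min(4*2^0,22)=4, bounds=[2,4]
  i=1: D_i=min(4*2^1,22)=8, bounds=[4,8]
  i=2: D_i=min(4*2^2,22)=16, bounds=[8,16]
  i=3: D_i=min(4*2^3,22)=22, bounds=[11,22]
  i=4: D_i=min(4*2^4,22)=22, bounds=[11,22]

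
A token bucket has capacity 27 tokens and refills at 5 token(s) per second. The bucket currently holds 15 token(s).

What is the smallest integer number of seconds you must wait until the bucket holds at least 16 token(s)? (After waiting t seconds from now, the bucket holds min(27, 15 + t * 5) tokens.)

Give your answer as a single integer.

Answer: 1

Derivation:
Need 15 + t * 5 >= 16, so t >= 1/5.
Smallest integer t = ceil(1/5) = 1.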